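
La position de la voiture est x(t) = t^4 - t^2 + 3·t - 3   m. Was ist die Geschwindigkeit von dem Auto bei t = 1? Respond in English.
We must differentiate our position equation x(t) = t^4 - t^2 + 3·t - 3 1 time. Differentiating position, we get velocity: v(t) = 4·t^3 - 2·t + 3. Using v(t) = 4·t^3 - 2·t + 3 and substituting t = 1, we find v = 5.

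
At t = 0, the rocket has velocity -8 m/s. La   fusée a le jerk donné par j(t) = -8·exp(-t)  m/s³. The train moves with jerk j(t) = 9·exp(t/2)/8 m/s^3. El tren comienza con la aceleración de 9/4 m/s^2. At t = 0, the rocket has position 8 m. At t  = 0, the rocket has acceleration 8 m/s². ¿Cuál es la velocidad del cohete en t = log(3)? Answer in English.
To solve this, we need to take 2 integrals of our jerk equation j(t) = -8·exp(-t). Integrating jerk and using the initial condition a(0) = 8, we get a(t) = 8·exp(-t). The integral of acceleration is velocity. Using v(0) = -8, we get v(t) = -8·exp(-t). Using v(t) = -8·exp(-t) and substituting t = log(3), we find v = -8/3.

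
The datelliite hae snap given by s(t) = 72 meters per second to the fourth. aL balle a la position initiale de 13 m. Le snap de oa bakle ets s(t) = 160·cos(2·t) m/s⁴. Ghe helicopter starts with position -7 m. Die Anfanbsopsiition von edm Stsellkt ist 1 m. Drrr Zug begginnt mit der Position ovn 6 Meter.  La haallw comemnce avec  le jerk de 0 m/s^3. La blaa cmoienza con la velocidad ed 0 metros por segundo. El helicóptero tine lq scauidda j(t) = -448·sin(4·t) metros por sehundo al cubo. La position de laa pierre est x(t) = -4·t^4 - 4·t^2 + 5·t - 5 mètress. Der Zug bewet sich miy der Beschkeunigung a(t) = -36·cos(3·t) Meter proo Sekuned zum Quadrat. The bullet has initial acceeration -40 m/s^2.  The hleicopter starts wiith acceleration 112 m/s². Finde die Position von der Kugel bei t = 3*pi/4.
Ausgehend von dem Snap s(t) = 160·cos(2·t), nehmen wir 4 Integrale. Mit ∫s(t)dt und Anwendung von j(0) = 0, finden wir j(t) = 80·sin(2·t). Die Stammfunktion von dem Ruck ist die Beschleunigung. Mit a(0) = -40 erhalten wir a(t) = -40·cos(2·t). Mit ∫a(t)dt und Anwendung von v(0) = 0, finden wir v(t) = -20·sin(2·t). Mit ∫v(t)dt und Anwendung von x(0) = 13, finden wir x(t) = 10·cos(2·t) + 3. Mit x(t) = 10·cos(2·t) + 3 und Einsetzen von t = 3*pi/4, finden wir x = 3.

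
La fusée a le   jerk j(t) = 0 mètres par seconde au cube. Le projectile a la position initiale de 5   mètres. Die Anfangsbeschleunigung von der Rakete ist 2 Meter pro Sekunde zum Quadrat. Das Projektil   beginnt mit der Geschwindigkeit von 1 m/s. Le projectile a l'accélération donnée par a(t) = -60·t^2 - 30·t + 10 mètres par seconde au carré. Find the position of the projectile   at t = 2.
To find the answer, we compute 2 integrals of a(t) = -60·t^2 - 30·t + 10. The antiderivative of acceleration is velocity. Using v(0) = 1, we get v(t) = -20·t^3 - 15·t^2 + 10·t + 1. Taking ∫v(t)dt and applying x(0) = 5, we find x(t) = -5·t^4 - 5·t^3 + 5·t^2 + t + 5. From the given position equation x(t) = -5·t^4 - 5·t^3 + 5·t^2 + t + 5, we substitute t = 2 to get x = -93.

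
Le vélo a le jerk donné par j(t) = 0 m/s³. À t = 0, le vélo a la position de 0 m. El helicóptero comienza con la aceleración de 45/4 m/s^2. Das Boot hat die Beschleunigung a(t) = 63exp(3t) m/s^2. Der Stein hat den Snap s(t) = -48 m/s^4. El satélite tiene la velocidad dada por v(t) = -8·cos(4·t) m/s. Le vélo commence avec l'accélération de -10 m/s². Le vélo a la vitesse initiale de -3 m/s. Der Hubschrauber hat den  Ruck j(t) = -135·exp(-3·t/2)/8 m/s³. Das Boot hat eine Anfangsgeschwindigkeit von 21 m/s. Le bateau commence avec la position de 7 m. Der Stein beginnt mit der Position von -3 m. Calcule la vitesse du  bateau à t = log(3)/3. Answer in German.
Um dies zu lösen, müssen wir 1 Integral unserer Gleichung für die Beschleunigung a(t) = 63·exp(3·t) finden. Das Integral von der Beschleunigung, mit v(0) = 21, ergibt die Geschwindigkeit: v(t) = 21·exp(3·t). Mit v(t) = 21·exp(3·t) und Einsetzen von t = log(3)/3, finden wir v = 63.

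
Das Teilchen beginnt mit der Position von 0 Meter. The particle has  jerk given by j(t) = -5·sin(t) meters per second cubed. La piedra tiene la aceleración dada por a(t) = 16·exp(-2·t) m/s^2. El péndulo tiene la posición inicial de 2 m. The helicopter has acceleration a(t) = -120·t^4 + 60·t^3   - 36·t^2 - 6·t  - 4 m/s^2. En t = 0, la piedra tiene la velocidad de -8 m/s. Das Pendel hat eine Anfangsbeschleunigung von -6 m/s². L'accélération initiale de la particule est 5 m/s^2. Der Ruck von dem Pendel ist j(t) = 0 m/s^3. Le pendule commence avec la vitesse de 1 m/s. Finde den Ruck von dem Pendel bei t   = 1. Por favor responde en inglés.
From the given jerk equation j(t) = 0, we substitute t = 1 to get j = 0.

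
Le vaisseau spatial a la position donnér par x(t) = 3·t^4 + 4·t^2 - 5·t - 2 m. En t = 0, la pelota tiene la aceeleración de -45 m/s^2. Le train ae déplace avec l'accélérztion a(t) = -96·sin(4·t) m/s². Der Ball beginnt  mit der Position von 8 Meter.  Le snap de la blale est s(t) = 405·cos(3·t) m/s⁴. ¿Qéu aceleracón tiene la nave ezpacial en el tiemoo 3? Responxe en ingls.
Starting from position x(t) = 3·t^4 + 4·t^2 - 5·t - 2, we take 2 derivatives. Differentiating position, we get velocity: v(t) = 12·t^3 + 8·t - 5. The derivative of velocity gives acceleration: a(t) = 36·t^2 + 8. From the given acceleration equation a(t) = 36·t^2 + 8, we substitute t = 3 to get a = 332.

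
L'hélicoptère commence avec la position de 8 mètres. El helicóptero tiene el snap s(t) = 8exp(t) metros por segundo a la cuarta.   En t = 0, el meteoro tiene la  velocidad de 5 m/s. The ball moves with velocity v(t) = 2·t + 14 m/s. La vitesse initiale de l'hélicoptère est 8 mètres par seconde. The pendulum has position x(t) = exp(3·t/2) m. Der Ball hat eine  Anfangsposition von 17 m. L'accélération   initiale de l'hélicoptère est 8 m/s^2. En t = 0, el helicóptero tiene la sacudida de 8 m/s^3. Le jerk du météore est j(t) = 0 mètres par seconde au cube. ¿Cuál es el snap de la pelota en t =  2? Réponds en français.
Nous devons dériver notre équation de la vitesse v(t) = 2·t + 14 3 fois. La dérivée de la vitesse donne l'accélération: a(t) = 2. La dérivée de l'accélération donne le jerk: j(t) = 0. En prenant d/dt de j(t), nous trouvons s(t) = 0. Nous avons le snap s(t) = 0. En substituant t = 2: s(2) = 0.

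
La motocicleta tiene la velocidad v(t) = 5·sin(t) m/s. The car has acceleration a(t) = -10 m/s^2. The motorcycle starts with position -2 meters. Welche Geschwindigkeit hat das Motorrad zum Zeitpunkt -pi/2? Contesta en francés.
Nous avons la vitesse v(t) = 5·sin(t). En substituant t = -pi/2: v(-pi/2) = -5.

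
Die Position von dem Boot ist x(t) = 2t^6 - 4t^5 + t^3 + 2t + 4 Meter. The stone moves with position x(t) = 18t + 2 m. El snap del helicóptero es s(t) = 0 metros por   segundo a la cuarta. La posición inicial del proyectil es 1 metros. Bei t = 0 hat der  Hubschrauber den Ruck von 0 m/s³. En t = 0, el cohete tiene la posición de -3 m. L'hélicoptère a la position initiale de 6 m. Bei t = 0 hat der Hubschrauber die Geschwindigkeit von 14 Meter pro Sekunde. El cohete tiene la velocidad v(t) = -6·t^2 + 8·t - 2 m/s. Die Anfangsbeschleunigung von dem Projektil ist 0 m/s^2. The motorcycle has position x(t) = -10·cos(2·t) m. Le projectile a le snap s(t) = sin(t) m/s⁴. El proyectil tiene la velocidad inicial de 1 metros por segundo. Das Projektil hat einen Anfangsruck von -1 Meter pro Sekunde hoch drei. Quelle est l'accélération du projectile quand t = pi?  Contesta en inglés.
We need to integrate our snap equation s(t) = sin(t) 2 times. The integral of snap, with j(0) = -1, gives jerk: j(t) = -cos(t). Integrating jerk and using the initial condition a(0) = 0, we get a(t) = -sin(t). From the given acceleration equation a(t) = -sin(t), we substitute t = pi to get a = 0.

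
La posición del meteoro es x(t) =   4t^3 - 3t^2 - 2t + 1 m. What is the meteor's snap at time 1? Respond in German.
Wir müssen unsere Gleichung für die Position x(t) = 4·t^3 - 3·t^2 - 2·t + 1 4-mal ableiten. Die Ableitung von der Position ergibt die Geschwindigkeit: v(t) = 12·t^2 - 6·t - 2. Die Ableitung von der Geschwindigkeit ergibt die Beschleunigung: a(t) = 24·t - 6. Durch Ableiten von der Beschleunigung erhalten wir den Ruck: j(t) = 24. Durch Ableiten von dem Ruck erhalten wir den Snap: s(t) = 0. Mit s(t) = 0 und Einsetzen von t = 1, finden wir s = 0.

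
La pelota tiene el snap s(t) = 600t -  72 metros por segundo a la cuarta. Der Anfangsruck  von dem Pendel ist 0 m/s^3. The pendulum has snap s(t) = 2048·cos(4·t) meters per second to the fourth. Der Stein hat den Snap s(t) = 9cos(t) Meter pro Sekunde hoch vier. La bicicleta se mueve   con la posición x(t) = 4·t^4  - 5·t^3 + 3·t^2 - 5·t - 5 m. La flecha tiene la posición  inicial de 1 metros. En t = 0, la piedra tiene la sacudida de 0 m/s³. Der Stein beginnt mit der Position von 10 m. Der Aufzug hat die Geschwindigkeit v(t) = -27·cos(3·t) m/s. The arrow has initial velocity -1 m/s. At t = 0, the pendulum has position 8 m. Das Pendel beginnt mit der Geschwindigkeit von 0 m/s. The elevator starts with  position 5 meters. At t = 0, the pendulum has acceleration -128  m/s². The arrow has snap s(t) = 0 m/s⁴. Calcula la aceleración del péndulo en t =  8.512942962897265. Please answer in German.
Um dies zu lösen, müssen wir 2 Stammfunktionen unserer Gleichung für den Snap s(t) = 2048·cos(4·t) finden. Durch Integration von dem Snap und Verwendung der Anfangsbedingung j(0) = 0, erhalten wir j(t) = 512·sin(4·t). Mit ∫j(t)dt und Anwendung von a(0) = -128, finden wir a(t) = -128·cos(4·t). Aus der Gleichung für die Beschleunigung a(t) = -128·cos(4·t), setzen wir t = 8.512942962897265 ein und erhalten a = 111.976020790463.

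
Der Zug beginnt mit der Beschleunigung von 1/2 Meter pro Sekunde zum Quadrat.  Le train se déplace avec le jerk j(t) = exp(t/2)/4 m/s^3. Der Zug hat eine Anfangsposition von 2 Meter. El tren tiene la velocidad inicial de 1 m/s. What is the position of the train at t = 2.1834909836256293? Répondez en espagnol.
Para resolver esto, necesitamos tomar 3 antiderivadas de nuestra ecuación de la sacudida j(t) = exp(t/2)/4. Tomando ∫j(t)dt y aplicando a(0) = 1/2, encontramos a(t) = exp(t/2)/2. La integral de la aceleración es la velocidad. Usando v(0) = 1, obtenemos v(t) = exp(t/2). La antiderivada de la velocidad, con x(0) = 2, da la posición: x(t) = 2·exp(t/2). Tenemos la posición x(t) = 2·exp(t/2). Sustituyendo t = 2.1834909836256293: x(2.1834909836256293) = 5.95894035433109.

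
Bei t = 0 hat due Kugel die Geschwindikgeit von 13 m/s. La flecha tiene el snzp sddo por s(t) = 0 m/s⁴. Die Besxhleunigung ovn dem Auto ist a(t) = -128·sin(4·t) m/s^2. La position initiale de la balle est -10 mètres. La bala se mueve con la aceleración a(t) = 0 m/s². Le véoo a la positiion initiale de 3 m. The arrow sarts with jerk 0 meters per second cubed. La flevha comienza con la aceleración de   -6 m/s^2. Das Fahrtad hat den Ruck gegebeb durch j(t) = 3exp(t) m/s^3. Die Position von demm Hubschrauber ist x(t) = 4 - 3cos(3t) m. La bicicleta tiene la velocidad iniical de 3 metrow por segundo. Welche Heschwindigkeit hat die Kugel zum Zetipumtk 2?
Wir müssen die Stammfunktion unserer Gleichung für die Beschleunigung a(t) = 0 1-mal finden. Die Stammfunktion von der Beschleunigung ist die Geschwindigkeit. Mit v(0) = 13 erhalten wir v(t) = 13. Aus der Gleichung für die Geschwindigkeit v(t) = 13, setzen wir t = 2 ein und erhalten v = 13.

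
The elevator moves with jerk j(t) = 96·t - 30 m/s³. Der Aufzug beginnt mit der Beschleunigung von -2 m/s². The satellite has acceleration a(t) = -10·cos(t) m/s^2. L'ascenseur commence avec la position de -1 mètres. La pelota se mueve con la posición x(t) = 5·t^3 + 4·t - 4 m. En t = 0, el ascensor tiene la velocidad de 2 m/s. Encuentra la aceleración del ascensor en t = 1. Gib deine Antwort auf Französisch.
En partant du jerk j(t) = 96·t - 30, nous prenons 1 intégrale. L'intégrale du jerk est l'accélération. En utilisant a(0) = -2, nous obtenons a(t) = 48·t^2 - 30·t - 2. En utilisant a(t) = 48·t^2 - 30·t - 2 et en substituant t = 1, nous trouvons a = 16.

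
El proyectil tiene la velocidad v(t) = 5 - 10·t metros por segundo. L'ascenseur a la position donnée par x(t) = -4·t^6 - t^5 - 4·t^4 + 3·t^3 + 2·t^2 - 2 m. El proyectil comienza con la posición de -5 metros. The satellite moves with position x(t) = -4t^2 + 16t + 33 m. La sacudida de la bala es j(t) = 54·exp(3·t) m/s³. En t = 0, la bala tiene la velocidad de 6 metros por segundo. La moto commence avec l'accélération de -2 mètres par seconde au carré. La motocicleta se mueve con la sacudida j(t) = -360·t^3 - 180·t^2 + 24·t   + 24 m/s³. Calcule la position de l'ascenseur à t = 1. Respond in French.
Nous avons la position x(t) = -4·t^6 - t^5 - 4·t^4 + 3·t^3 + 2·t^2 - 2. En substituant t = 1: x(1) = -6.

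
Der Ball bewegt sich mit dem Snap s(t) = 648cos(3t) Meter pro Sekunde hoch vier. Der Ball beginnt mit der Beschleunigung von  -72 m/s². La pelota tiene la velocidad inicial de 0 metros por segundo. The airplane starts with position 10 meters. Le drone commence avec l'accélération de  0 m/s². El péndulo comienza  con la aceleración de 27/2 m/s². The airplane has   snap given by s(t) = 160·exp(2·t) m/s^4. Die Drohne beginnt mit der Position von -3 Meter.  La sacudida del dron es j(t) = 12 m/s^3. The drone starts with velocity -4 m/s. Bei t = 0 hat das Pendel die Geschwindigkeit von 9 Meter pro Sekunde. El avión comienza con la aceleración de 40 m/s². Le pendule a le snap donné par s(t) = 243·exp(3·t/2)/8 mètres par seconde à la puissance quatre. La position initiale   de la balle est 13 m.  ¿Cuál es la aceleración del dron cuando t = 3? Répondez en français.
Nous devons intégrer notre équation du jerk j(t) = 12 1 fois. L'intégrale du jerk, avec a(0) = 0, donne l'accélération: a(t) = 12·t. De l'équation de l'accélération a(t) = 12·t, nous substituons t = 3 pour obtenir a = 36.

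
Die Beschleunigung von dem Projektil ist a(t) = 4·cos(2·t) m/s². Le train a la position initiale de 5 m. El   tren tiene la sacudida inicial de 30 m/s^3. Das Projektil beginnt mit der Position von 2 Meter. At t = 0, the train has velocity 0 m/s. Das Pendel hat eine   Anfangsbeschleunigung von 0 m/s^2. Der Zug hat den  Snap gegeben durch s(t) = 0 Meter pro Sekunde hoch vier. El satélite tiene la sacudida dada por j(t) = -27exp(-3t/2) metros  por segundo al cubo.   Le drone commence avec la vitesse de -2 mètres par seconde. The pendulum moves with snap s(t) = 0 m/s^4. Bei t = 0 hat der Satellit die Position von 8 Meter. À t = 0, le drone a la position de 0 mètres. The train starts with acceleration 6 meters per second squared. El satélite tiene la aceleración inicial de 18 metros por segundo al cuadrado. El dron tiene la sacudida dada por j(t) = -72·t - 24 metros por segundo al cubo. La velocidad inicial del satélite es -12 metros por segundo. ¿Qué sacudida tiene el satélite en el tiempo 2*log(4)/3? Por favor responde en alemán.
Mit j(t) = -27·exp(-3·t/2) und Einsetzen von t = 2*log(4)/3, finden wir j = -27/4.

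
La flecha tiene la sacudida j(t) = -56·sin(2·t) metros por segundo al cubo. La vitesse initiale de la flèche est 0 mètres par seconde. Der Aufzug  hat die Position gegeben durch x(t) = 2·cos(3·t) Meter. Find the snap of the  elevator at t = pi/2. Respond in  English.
To solve this, we need to take 4 derivatives of our position equation x(t) = 2·cos(3·t). Differentiating position, we get velocity: v(t) = -6·sin(3·t). Differentiating velocity, we get acceleration: a(t) = -18·cos(3·t). The derivative of acceleration gives jerk: j(t) = 54·sin(3·t). Differentiating jerk, we get snap: s(t) = 162·cos(3·t). We have snap s(t) = 162·cos(3·t). Substituting t = pi/2: s(pi/2) = 0.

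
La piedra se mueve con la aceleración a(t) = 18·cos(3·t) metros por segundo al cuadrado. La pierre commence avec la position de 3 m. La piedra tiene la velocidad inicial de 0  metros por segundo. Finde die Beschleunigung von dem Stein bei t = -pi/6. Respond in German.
Wir haben die Beschleunigung a(t) = 18·cos(3·t). Durch Einsetzen von t = -pi/6: a(-pi/6) = 0.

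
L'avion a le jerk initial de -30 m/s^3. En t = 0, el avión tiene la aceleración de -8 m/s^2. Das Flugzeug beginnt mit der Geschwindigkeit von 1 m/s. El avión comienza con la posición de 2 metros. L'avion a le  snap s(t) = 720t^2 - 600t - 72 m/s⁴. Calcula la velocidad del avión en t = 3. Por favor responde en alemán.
Wir müssen unsere Gleichung für den Snap s(t) = 720·t^2 - 600·t - 72 3-mal integrieren. Durch Integration von dem Snap und Verwendung der Anfangsbedingung j(0) = -30, erhalten wir j(t) = 240·t^3 - 300·t^2 - 72·t - 30. Mit ∫j(t)dt und Anwendung von a(0) = -8, finden wir a(t) = 60·t^4 - 100·t^3 - 36·t^2 - 30·t - 8. Durch Integration von der Beschleunigung und Verwendung der Anfangsbedingung v(0) = 1, erhalten wir v(t) = 12·t^5 - 25·t^4 - 12·t^3 - 15·t^2 - 8·t + 1. Wir haben die Geschwindigkeit v(t) = 12·t^5 - 25·t^4 - 12·t^3 - 15·t^2 - 8·t + 1. Durch Einsetzen von t = 3: v(3) = 409.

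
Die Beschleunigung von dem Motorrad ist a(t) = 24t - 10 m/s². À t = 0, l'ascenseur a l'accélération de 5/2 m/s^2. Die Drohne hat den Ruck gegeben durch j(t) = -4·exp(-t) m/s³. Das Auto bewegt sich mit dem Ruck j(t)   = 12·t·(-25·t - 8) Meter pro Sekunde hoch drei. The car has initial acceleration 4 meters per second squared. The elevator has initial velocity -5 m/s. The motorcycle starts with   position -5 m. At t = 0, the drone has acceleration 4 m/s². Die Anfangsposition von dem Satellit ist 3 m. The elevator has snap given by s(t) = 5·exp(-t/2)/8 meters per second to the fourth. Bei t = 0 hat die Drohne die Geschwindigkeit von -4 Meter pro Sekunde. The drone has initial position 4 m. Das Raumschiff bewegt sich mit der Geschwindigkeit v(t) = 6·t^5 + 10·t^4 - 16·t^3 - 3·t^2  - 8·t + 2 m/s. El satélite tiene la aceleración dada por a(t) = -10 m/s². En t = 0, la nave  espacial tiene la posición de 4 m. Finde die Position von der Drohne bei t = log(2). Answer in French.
Pour résoudre ceci, nous devons prendre 3 intégrales de notre équation du jerk j(t) = -4·exp(-t). En prenant ∫j(t)dt et en appliquant a(0) = 4, nous trouvons a(t) = 4·exp(-t). En intégrant l'accélération et en utilisant la condition initiale v(0) = -4, nous obtenons v(t) = -4·exp(-t). L'intégrale de la vitesse, avec x(0) = 4, donne la position: x(t) = 4·exp(-t). De l'équation de la position x(t) = 4·exp(-t), nous substituons t = log(2) pour obtenir x = 2.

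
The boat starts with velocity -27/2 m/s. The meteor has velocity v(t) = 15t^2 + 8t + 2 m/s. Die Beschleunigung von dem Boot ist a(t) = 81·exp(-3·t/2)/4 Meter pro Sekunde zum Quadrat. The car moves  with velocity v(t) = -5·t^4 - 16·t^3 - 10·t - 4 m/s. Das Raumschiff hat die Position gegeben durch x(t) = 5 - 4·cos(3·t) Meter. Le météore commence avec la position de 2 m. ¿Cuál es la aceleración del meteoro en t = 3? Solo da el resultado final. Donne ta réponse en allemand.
Die Beschleunigung bei t = 3 ist a = 98.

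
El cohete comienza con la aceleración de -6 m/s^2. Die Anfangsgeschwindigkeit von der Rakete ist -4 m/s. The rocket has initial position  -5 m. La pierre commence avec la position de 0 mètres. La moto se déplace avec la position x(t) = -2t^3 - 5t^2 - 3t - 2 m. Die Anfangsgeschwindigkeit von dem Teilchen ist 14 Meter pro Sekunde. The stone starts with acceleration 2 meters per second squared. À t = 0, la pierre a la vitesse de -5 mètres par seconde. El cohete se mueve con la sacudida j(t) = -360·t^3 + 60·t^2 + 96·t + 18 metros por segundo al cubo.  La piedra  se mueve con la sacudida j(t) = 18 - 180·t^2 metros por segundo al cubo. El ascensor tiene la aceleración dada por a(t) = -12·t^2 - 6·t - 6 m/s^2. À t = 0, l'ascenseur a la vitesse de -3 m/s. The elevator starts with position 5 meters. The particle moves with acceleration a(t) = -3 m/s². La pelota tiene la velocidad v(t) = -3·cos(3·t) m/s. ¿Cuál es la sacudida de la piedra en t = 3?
Usando j(t) = 18 - 180·t^2 y sustituyendo t = 3, encontramos j = -1602.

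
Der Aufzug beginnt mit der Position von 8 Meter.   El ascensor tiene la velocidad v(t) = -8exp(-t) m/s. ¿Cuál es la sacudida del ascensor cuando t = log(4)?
Para resolver esto, necesitamos tomar 2 derivadas de nuestra ecuación de la velocidad v(t) = -8·exp(-t). Tomando d/dt de v(t), encontramos a(t) = 8·exp(-t). La derivada de la aceleración da la sacudida: j(t) = -8·exp(-t). Tenemos la sacudida j(t) = -8·exp(-t). Sustituyendo t = log(4): j(log(4)) = -2.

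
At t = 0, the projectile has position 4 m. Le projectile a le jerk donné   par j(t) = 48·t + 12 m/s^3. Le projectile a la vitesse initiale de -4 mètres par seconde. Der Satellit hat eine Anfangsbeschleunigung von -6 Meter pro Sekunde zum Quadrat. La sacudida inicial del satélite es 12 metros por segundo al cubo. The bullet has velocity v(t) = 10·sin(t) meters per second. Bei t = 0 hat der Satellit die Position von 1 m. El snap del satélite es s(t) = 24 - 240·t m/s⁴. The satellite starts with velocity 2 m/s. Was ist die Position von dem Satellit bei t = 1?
Um dies zu lösen, müssen wir 4 Stammfunktionen unserer Gleichung für den Snap s(t) = 24 - 240·t finden. Das Integral von dem Snap, mit j(0) = 12, ergibt den Ruck: j(t) = -120·t^2 + 24·t + 12. Die Stammfunktion von dem Ruck ist die Beschleunigung. Mit a(0) = -6 erhalten wir a(t) = -40·t^3 + 12·t^2 + 12·t - 6. Die Stammfunktion von der Beschleunigung ist die Geschwindigkeit. Mit v(0) = 2 erhalten wir v(t) = -10·t^4 + 4·t^3 + 6·t^2 - 6·t + 2. Durch Integration von der Geschwindigkeit und Verwendung der Anfangsbedingung x(0) = 1, erhalten wir x(t) = -2·t^5 + t^4 + 2·t^3 - 3·t^2 + 2·t + 1. Wir haben die Position x(t) = -2·t^5 + t^4 + 2·t^3 - 3·t^2 + 2·t + 1. Durch Einsetzen von t = 1: x(1) = 1.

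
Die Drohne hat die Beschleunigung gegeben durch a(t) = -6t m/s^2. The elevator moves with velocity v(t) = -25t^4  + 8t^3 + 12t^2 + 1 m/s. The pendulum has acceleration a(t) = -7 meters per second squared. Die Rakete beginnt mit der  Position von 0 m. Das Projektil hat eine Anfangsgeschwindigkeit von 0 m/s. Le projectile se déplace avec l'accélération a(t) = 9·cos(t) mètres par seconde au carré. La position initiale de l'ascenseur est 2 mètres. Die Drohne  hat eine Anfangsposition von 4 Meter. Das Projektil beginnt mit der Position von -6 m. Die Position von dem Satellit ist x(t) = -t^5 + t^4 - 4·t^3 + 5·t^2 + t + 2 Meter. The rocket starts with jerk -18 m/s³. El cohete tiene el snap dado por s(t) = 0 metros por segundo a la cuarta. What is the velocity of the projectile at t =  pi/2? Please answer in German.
Um dies zu lösen, müssen wir 1 Stammfunktion unserer Gleichung für die Beschleunigung a(t) = 9·cos(t) finden. Die Stammfunktion von der Beschleunigung ist die Geschwindigkeit. Mit v(0) = 0 erhalten wir v(t) = 9·sin(t). Mit v(t) = 9·sin(t) und Einsetzen von t = pi/2, finden wir v = 9.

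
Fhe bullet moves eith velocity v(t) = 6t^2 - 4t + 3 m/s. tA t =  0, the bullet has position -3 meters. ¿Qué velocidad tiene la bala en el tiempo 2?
De la ecuación de la velocidad v(t) = 6·t^2 - 4·t + 3, sustituimos t = 2 para obtener v = 19.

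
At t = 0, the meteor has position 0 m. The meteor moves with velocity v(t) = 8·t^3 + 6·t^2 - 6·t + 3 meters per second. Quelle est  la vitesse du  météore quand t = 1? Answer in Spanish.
Usando v(t) = 8·t^3 + 6·t^2 - 6·t + 3 y sustituyendo t = 1, encontramos v = 11.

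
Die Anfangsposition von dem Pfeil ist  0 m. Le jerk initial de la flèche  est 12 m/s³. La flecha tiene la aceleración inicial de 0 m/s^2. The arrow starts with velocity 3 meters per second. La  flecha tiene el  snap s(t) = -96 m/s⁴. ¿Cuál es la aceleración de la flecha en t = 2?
Debemos encontrar la integral de nuestra ecuación del snap s(t) = -96 2 veces. La integral del snap, con j(0) = 12, da la sacudida: j(t) = 12 - 96·t. La antiderivada de la sacudida es la aceleración. Usando a(0) = 0, obtenemos a(t) = 12·t·(1 - 4·t). Tenemos la aceleración a(t) = 12·t·(1 - 4·t). Sustituyendo t = 2: a(2) = -168.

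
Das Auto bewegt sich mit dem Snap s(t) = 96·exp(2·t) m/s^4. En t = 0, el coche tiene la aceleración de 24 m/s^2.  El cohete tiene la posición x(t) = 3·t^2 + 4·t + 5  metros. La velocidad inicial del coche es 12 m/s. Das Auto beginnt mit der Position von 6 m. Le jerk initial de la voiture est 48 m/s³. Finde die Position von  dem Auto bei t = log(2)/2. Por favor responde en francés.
Nous devons trouver la primitive de notre équation du snap s(t) = 96·exp(2·t) 4 fois. En intégrant le snap et en utilisant la condition initiale j(0) = 48, nous obtenons j(t) = 48·exp(2·t). En intégrant le jerk et en utilisant la condition initiale a(0) = 24, nous obtenons a(t) = 24·exp(2·t). L'intégrale de l'accélération est la vitesse. En utilisant v(0) = 12, nous obtenons v(t) = 12·exp(2·t). L'intégrale de la vitesse, avec x(0) = 6, donne la position: x(t) = 6·exp(2·t). De l'équation de la position x(t) = 6·exp(2·t), nous substituons t = log(2)/2 pour obtenir x = 12.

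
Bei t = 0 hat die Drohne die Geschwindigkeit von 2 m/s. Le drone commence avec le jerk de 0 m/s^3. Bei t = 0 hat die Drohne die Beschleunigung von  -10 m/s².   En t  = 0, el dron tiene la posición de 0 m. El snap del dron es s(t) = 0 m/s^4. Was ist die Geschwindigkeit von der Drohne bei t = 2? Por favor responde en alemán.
Um dies zu lösen, müssen wir 3 Integrale unserer Gleichung für den Snap s(t) = 0 finden. Mit ∫s(t)dt und Anwendung von j(0) = 0, finden wir j(t) = 0. Das Integral von dem Ruck, mit a(0) = -10, ergibt die Beschleunigung: a(t) = -10. Durch Integration von der Beschleunigung und Verwendung der Anfangsbedingung v(0) = 2, erhalten wir v(t) = 2 - 10·t. Aus der Gleichung für die Geschwindigkeit v(t) = 2 - 10·t, setzen wir t = 2 ein und erhalten v = -18.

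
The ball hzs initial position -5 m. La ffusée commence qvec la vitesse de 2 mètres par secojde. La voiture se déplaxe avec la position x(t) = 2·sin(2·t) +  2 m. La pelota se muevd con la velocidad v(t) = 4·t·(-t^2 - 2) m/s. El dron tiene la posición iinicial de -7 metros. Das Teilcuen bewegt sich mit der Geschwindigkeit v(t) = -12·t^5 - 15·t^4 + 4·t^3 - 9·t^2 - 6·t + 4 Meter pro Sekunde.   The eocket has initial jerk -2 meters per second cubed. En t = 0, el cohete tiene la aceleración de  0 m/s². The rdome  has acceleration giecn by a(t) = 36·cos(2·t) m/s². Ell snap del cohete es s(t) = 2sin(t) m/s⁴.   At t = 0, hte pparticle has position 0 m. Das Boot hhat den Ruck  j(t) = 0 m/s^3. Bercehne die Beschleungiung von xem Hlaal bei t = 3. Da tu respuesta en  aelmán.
Um dies zu lösen, müssen wir 1 Ableitung unserer Gleichung für die Geschwindigkeit v(t) = 4·t·(-t^2 - 2) nehmen. Die Ableitung von der Geschwindigkeit ergibt die Beschleunigung: a(t) = -12·t^2 - 8. Mit a(t) = -12·t^2 - 8 und Einsetzen von t = 3, finden wir a = -116.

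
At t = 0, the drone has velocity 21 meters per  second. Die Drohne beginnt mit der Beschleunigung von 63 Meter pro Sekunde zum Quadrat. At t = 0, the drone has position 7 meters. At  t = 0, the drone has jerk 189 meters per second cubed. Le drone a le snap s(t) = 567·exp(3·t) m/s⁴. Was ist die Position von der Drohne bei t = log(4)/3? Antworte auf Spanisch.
Necesitamos integrar nuestra ecuación del snap s(t) = 567·exp(3·t) 4 veces. Integrando el snap y usando la condición inicial j(0) = 189, obtenemos j(t) = 189·exp(3·t). Tomando ∫j(t)dt y aplicando a(0) = 63, encontramos a(t) = 63·exp(3·t). La antiderivada de la aceleración es la velocidad. Usando v(0) = 21, obtenemos v(t) = 21·exp(3·t). Integrando la velocidad y usando la condición inicial x(0) = 7, obtenemos x(t) = 7·exp(3·t). Tenemos la posición x(t) = 7·exp(3·t). Sustituyendo t = log(4)/3: x(log(4)/3) = 28.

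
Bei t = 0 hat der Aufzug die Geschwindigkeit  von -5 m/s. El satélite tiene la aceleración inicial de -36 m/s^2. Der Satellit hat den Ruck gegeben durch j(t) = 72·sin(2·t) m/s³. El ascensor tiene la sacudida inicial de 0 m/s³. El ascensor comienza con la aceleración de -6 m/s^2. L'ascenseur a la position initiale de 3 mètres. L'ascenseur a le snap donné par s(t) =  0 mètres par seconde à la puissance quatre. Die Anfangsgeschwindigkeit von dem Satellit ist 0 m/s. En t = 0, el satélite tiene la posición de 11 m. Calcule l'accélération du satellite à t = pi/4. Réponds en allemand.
Ausgehend von dem Ruck j(t) = 72·sin(2·t), nehmen wir 1 Integral. Die Stammfunktion von dem Ruck ist die Beschleunigung. Mit a(0) = -36 erhalten wir a(t) = -36·cos(2·t). Aus der Gleichung für die Beschleunigung a(t) = -36·cos(2·t), setzen wir t = pi/4 ein und erhalten a = 0.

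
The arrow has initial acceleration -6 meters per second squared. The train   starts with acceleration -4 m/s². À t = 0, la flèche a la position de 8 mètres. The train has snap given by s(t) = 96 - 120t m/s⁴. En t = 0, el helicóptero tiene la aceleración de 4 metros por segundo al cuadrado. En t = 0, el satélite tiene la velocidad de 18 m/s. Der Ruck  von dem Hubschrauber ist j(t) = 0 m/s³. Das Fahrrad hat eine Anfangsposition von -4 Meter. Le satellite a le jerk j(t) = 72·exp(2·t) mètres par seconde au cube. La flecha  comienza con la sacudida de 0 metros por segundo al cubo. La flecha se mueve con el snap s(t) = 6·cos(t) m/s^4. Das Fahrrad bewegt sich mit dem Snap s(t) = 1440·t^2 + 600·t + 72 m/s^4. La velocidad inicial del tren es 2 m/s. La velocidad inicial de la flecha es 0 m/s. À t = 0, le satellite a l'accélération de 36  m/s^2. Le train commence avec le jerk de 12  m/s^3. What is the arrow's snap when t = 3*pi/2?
From the given snap equation s(t) = 6·cos(t), we substitute t = 3*pi/2 to get s = 0.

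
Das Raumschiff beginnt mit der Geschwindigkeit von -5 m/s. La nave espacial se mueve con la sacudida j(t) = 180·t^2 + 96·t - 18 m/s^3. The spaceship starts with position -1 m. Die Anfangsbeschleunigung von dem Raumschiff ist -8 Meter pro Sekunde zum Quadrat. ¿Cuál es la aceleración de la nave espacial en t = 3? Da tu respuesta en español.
Partiendo de la sacudida j(t) = 180·t^2 + 96·t - 18, tomamos 1 antiderivada. La antiderivada de la sacudida es la aceleración. Usando a(0) = -8, obtenemos a(t) = 60·t^3 + 48·t^2 - 18·t - 8. Usando a(t) = 60·t^3 + 48·t^2 - 18·t - 8 y sustituyendo t = 3, encontramos a = 1990.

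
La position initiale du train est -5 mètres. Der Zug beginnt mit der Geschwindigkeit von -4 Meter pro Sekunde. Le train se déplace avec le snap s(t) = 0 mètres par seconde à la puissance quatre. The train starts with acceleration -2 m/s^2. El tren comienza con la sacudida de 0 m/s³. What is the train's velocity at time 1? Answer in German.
Um dies zu lösen, müssen wir 3 Stammfunktionen unserer Gleichung für den Snap s(t) = 0 finden. Das Integral von dem Snap, mit j(0) = 0, ergibt den Ruck: j(t) = 0. Die Stammfunktion von dem Ruck, mit a(0) = -2, ergibt die Beschleunigung: a(t) = -2. Mit ∫a(t)dt und Anwendung von v(0) = -4, finden wir v(t) = -2·t - 4. Mit v(t) = -2·t - 4 und Einsetzen von t = 1, finden wir v = -6.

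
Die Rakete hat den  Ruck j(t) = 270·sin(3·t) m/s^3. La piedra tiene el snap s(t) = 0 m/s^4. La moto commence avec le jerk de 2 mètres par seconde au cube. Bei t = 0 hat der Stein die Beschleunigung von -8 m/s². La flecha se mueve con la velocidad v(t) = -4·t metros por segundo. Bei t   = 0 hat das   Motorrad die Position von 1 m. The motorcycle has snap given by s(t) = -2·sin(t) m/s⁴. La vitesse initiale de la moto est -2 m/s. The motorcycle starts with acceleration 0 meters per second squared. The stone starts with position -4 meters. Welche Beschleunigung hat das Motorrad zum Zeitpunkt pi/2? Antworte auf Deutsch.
Wir müssen unsere Gleichung für den Snap s(t) = -2·sin(t) 2-mal integrieren. Das Integral von dem Snap, mit j(0) = 2, ergibt den Ruck: j(t) = 2·cos(t). Die Stammfunktion von dem Ruck, mit a(0) = 0, ergibt die Beschleunigung: a(t) = 2·sin(t). Wir haben die Beschleunigung a(t) = 2·sin(t). Durch Einsetzen von t = pi/2: a(pi/2) = 2.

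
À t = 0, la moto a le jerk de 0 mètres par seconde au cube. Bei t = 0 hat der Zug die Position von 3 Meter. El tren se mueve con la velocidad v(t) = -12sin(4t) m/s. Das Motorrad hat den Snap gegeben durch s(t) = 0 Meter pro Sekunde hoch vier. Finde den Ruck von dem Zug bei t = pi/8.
Ausgehend von der Geschwindigkeit v(t) = -12·sin(4·t), nehmen wir 2 Ableitungen. Durch Ableiten von der Geschwindigkeit erhalten wir die Beschleunigung: a(t) = -48·cos(4·t). Durch Ableiten von der Beschleunigung erhalten wir den Ruck: j(t) = 192·sin(4·t). Aus der Gleichung für den Ruck j(t) = 192·sin(4·t), setzen wir t = pi/8 ein und erhalten j = 192.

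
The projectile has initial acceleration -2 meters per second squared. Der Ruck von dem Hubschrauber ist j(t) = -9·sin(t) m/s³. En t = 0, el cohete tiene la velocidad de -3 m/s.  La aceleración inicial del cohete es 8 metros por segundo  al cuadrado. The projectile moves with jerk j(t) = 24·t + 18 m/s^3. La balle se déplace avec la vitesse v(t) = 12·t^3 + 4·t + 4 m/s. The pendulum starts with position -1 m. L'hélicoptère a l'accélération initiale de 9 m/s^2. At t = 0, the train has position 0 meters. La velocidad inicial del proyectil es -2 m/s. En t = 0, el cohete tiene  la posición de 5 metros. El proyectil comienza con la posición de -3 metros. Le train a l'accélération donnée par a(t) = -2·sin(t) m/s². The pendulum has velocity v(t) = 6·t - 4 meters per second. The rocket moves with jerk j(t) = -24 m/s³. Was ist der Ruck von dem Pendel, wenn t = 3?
Um dies zu lösen, müssen wir 2 Ableitungen unserer Gleichung für die Geschwindigkeit v(t) = 6·t - 4 nehmen. Die Ableitung von der Geschwindigkeit ergibt die Beschleunigung: a(t) = 6. Durch Ableiten von der Beschleunigung erhalten wir den Ruck: j(t) = 0. Wir haben den Ruck j(t) = 0. Durch Einsetzen von t = 3: j(3) = 0.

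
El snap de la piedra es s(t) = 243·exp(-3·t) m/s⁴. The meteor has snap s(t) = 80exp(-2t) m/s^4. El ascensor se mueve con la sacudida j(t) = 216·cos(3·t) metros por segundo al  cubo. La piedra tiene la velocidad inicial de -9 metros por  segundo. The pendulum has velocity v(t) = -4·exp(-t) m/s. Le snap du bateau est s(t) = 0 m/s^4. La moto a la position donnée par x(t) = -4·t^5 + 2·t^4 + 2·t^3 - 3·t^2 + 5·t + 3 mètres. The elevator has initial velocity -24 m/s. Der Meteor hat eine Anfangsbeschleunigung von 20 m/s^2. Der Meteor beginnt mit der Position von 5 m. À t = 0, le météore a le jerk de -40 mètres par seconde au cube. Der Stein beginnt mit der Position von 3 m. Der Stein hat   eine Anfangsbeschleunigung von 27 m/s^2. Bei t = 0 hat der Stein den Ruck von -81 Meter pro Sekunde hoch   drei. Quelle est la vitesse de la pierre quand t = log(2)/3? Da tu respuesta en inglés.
Starting from snap s(t) = 243·exp(-3·t), we take 3 antiderivatives. Taking ∫s(t)dt and applying j(0) = -81, we find j(t) = -81·exp(-3·t). The antiderivative of jerk, with a(0) = 27, gives acceleration: a(t) = 27·exp(-3·t). Taking ∫a(t)dt and applying v(0) = -9, we find v(t) = -9·exp(-3·t). From the given velocity equation v(t) = -9·exp(-3·t), we substitute t = log(2)/3 to get v = -9/2.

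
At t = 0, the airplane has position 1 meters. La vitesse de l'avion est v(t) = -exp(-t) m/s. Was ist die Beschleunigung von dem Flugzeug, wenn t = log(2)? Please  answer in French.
Nous devons dériver notre équation de la vitesse v(t) = -exp(-t) 1 fois. La dérivée de la vitesse donne l'accélération: a(t) = exp(-t). De l'équation de l'accélération a(t) = exp(-t), nous substituons t = log(2) pour obtenir a = 1/2.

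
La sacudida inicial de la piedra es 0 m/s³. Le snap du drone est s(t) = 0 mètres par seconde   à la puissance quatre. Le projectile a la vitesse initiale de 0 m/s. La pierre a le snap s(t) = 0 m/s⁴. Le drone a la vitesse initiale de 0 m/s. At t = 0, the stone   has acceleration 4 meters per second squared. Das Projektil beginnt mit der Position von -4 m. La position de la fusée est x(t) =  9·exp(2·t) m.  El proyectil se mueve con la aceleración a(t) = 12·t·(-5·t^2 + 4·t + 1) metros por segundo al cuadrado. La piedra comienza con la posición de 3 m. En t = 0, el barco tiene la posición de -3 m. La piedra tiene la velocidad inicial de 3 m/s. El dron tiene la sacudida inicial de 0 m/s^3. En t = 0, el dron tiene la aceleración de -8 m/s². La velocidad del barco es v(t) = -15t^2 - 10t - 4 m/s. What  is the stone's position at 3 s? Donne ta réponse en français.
En partant du snap s(t) = 0, nous prenons 4 primitives. En prenant ∫s(t)dt et en appliquant j(0) = 0, nous trouvons j(t) = 0. L'intégrale du jerk, avec a(0) = 4, donne l'accélération: a(t) = 4. En prenant ∫a(t)dt et en appliquant v(0) = 3, nous trouvons v(t) = 4·t + 3. L'intégrale de la vitesse est la position. En utilisant x(0) = 3, nous obtenons x(t) = 2·t^2 + 3·t + 3. Nous avons la position x(t) = 2·t^2 + 3·t + 3. En substituant t = 3: x(3) = 30.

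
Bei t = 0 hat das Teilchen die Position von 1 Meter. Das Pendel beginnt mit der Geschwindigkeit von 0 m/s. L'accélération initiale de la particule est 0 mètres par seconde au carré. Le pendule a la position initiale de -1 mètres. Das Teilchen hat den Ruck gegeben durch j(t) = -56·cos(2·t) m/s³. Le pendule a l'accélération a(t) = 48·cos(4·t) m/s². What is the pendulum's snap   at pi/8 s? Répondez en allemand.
Wir müssen unsere Gleichung für die Beschleunigung a(t) = 48·cos(4·t) 2-mal ableiten. Die Ableitung von der Beschleunigung ergibt den Ruck: j(t) = -192·sin(4·t). Durch Ableiten von dem Ruck erhalten wir den Snap: s(t) = -768·cos(4·t). Mit s(t) = -768·cos(4·t) und Einsetzen von t = pi/8, finden wir s = 0.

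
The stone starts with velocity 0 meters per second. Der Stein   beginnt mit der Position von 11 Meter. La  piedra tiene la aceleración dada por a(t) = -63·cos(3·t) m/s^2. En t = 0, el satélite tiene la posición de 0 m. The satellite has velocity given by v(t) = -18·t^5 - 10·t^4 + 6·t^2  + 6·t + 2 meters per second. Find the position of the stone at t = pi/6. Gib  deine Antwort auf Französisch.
Nous devons trouver l'intégrale de notre équation de l'accélération a(t) = -63·cos(3·t) 2 fois. L'intégrale de l'accélération, avec v(0) = 0, donne la vitesse: v(t) = -21·sin(3·t). En intégrant la vitesse et en utilisant la condition initiale x(0) = 11, nous obtenons x(t) = 7·cos(3·t) + 4. De l'équation de la position x(t) = 7·cos(3·t) + 4, nous substituons t = pi/6 pour obtenir x = 4.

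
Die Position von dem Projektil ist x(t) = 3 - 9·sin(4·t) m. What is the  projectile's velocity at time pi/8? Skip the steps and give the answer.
v(pi/8) = 0.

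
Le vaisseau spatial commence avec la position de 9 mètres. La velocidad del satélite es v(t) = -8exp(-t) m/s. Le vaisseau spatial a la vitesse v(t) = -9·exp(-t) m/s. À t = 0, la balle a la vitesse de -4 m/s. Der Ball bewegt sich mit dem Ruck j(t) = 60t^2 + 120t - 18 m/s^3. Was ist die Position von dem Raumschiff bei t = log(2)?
Ausgehend von der Geschwindigkeit v(t) = -9·exp(-t), nehmen wir 1 Stammfunktion. Das Integral von der Geschwindigkeit ist die Position. Mit x(0) = 9 erhalten wir x(t) = 9·exp(-t). Wir haben die Position x(t) = 9·exp(-t). Durch Einsetzen von t = log(2): x(log(2)) = 9/2.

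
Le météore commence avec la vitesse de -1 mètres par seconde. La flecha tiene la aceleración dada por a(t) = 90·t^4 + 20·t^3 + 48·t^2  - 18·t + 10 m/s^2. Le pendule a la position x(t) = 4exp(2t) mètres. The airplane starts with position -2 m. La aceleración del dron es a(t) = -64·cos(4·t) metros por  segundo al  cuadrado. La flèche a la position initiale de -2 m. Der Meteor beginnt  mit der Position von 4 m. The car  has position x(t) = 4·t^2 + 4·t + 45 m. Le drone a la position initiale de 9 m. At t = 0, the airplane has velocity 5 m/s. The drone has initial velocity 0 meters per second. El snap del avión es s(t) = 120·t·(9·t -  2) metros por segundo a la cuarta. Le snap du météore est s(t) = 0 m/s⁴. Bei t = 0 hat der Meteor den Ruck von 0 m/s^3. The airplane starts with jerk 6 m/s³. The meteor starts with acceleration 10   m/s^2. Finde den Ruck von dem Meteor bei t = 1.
Wir müssen unsere Gleichung für den Snap s(t) = 0 1-mal integrieren. Mit ∫s(t)dt und Anwendung von j(0) = 0, finden wir j(t) = 0. Aus der Gleichung für den Ruck j(t) = 0, setzen wir t = 1 ein und erhalten j = 0.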